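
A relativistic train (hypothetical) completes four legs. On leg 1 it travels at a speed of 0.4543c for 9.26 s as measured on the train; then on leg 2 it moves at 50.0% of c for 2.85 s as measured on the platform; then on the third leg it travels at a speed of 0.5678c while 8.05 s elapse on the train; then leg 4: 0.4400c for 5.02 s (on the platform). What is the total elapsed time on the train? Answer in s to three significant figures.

Leg 1: 9.26 s is already measured on the train.
Leg 2: β = 0.500; γ = 1/√(1 − 0.500²) = 1/√0.7500 = 1.155; τ_2 = 2.85/1.155 = 2.468 s.
Leg 3: 8.05 s is already measured on the train.
Leg 4: γ = 1/√(1 − 0.4400²) = 1/√0.8064 = 1.114; τ_4 = 5.02/1.114 = 4.508 s.
Total: 9.260 + 2.468 + 8.050 + 4.508 s.

τ = 24.3 s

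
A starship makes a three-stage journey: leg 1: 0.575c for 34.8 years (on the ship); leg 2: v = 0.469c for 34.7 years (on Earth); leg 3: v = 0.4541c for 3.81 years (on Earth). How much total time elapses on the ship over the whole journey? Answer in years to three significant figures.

Leg 1: 34.8 years is already measured on the ship.
Leg 2: γ = 1/√(1 − 0.469²) = 1/√0.7800 = 1.132; τ_2 = 34.7/1.132 = 30.65 years.
Leg 3: γ = 1/√(1 − 0.4541²) = 1/√0.7938 = 1.122; τ_3 = 3.81/1.122 = 3.395 years.
Total: 34.80 + 30.65 + 3.395 years.

τ = 68.8 years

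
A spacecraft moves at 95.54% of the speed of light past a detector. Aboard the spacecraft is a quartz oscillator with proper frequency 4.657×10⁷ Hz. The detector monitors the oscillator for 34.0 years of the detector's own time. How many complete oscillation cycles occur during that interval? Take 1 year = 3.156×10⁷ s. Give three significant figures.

N = 1.48×10¹⁶

β = 0.9554; γ = 1/√(1 − 0.9554²) = 1/√0.08721 = 3.386
During 34.0 years of lab time, the oscillator's proper time advances by τ = Δt/γ = 34.0/3.386 = 10.04 years = 3.169×10⁸ s.
N = f × τ = 4.657×10⁷ × 3.169×10⁸ = 1.476×10¹⁶.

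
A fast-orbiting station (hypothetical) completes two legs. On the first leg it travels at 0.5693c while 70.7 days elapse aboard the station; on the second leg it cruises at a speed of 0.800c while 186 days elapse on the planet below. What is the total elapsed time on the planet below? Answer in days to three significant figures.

Leg 1: γ = 1/√(1 − 0.5693²) = 1/√0.6759 = 1.216; Δt_1 = 1.216 × 70.7 = 86.00 days.
Leg 2: 186 days is already measured on the planet below.
Total: 86.00 + 186.0 days.

Δt = 272 days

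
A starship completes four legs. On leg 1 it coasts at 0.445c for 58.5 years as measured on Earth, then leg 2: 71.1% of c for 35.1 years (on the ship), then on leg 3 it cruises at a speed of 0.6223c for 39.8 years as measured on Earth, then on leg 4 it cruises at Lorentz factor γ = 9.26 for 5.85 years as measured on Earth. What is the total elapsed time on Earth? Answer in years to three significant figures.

Leg 1: 58.5 years is already measured on Earth.
Leg 2: β = 0.711; γ = 1/√(1 − 0.711²) = 1/√0.4945 = 1.422; Δt_2 = 1.422 × 35.1 = 49.92 years.
Leg 3: 39.8 years is already measured on Earth.
Leg 4: 5.85 years is already measured on Earth.
Total: 58.50 + 49.92 + 39.80 + 5.850 years.

Δt = 154 years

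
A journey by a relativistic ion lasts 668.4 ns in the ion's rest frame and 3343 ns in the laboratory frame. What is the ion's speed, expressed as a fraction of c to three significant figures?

β = 0.980

The proper time is measured in the ion's rest frame (both events occur at the ion's location); Δt is measured in the laboratory frame. γ = Δt/τ = 3343/668.4 = 5.001.
β = √(1 − 1/γ²) = √(1 − 0.03998) = √0.9600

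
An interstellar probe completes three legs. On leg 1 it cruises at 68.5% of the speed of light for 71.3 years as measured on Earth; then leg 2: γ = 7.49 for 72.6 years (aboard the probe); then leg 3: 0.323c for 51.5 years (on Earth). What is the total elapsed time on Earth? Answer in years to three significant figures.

Δt = 667 years

Leg 1: 71.3 years is already measured on Earth.
Leg 2: γ = 7.49; Δt_2 = 7.490 × 72.6 = 543.8 years.
Leg 3: 51.5 years is already measured on Earth.
Total: 71.30 + 543.8 + 51.50 years.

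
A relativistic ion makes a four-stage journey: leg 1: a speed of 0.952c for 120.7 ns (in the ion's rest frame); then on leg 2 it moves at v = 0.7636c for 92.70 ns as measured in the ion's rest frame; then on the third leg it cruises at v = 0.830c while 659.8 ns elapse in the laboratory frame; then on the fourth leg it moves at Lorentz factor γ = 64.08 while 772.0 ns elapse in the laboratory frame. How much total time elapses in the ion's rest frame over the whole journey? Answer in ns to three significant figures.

Leg 1: 120.7 ns is already measured in the ion's rest frame.
Leg 2: 92.70 ns is already measured in the ion's rest frame.
Leg 3: γ = 1/√(1 − 0.830²) = 1/√0.3111 = 1.793; τ_3 = 659.8/1.793 = 368.0 ns.
Leg 4: γ = 64.08; τ_4 = 772.0/64.08 = 12.05 ns.
Total: 120.7 + 92.70 + 368.0 + 12.05 ns.

τ = 593 ns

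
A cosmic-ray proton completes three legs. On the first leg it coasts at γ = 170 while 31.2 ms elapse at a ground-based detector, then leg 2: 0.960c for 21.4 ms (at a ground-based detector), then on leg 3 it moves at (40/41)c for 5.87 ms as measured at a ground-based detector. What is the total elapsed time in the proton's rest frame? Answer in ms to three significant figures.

Leg 1: γ = 170; τ_1 = 31.2/170.0 = 0.1835 ms.
Leg 2: γ = 1/√(1 − 0.960²) = 25/7 ≈ 3.571; τ_2 = 21.4/3.571 = 5.992 ms.
Leg 3: γ = 1/√(1 − (40/41)²) = 41/9 ≈ 4.556; τ_3 = 5.87/4.556 = 1.289 ms.
Total: 0.1835 + 5.992 + 1.289 ms.

τ = 7.46 ms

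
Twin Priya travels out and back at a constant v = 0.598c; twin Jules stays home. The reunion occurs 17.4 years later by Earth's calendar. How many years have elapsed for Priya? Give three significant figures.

γ = 1/√(1 − 0.598²) = 1/√0.6424 = 1.248
Priya's clock measures proper time along the trip: τ = Δt/γ = 17.4/1.248 years.

τ = 13.9 years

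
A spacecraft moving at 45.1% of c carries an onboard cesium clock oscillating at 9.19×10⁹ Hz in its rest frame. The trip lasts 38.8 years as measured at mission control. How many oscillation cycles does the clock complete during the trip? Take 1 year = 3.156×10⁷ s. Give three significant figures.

β = 0.451; γ = 1/√(1 − 0.451²) = 1/√0.7966 = 1.120
The oscillator's own cycle count is N = f × τ where τ is the proper time aboard the spacecraft. τ = Δt/γ = 38.8/1.120 = 34.63 years = 1.093×10⁹ s.
N = 9.19×10⁹ × 1.093×10⁹ = 1.004×10¹⁹.

N = 1.00×10¹⁹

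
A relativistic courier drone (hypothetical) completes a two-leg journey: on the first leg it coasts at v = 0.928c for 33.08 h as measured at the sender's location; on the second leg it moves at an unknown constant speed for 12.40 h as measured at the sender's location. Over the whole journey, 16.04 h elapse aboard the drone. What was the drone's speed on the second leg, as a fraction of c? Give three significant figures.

β = 0.954

Leg 1: γ = 1/√(1 − 0.928²) = 1/√0.1388 = 2.684; τ_1 = 33.08/2.684 = 12.32 h.
Leg 2: speed unknown; τ_2 = 12.40/γ_2.
Total proper time: 12.32 + τ_2 = 16.04, so τ_2 = 16.04 − 12.32 = 3.715 h.
γ_2 = 12.40/3.715 = 3.338; β = √(1 − 1/γ²) = √0.9102.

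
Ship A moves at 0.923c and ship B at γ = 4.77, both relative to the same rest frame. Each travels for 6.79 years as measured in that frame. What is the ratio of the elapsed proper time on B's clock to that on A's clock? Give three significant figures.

τ_B/τ_A = 0.545

A: γ = 1/√(1 − 0.923²) = 1/√0.1481 = 2.599. B: γ = 4.77.
τ_A/τ_B = γ_B/γ_A = 4.770/2.599 = 1.835, so τ_B/τ_A = 0.5448.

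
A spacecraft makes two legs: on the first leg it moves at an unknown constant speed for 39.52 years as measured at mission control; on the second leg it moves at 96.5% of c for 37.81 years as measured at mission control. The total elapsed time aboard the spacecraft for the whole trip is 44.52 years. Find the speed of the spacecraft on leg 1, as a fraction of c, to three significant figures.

Leg 1: speed unknown; τ_1 = 39.52/γ_1.
Leg 2: β = 0.965; γ = 1/√(1 − 0.965²) = 1/√0.06878 = 3.813; τ_2 = 37.81/3.813 = 9.916 years.
Total proper time: τ_1 + 9.916 = 44.52, so τ_1 = 44.52 − 9.916 = 34.60 years.
γ_1 = 39.52/34.60 = 1.142; β = √(1 − 1/γ²) = √0.2333.

β = 0.483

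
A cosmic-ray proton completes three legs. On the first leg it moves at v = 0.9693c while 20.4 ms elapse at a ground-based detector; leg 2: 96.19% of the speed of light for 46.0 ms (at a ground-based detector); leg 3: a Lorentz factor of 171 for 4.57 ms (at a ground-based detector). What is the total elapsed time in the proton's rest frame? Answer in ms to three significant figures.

τ = 17.6 ms

Leg 1: γ = 1/√(1 − 0.9693²) = 1/√0.06046 = 4.067; τ_1 = 20.4/4.067 = 5.016 ms.
Leg 2: β = 0.9619; γ = 1/√(1 − 0.9619²) = 1/√0.07475 = 3.658; τ_2 = 46.0/3.658 = 12.58 ms.
Leg 3: γ = 171; τ_3 = 4.57/171.0 = 0.02673 ms.
Total: 5.016 + 12.58 + 0.02673 ms.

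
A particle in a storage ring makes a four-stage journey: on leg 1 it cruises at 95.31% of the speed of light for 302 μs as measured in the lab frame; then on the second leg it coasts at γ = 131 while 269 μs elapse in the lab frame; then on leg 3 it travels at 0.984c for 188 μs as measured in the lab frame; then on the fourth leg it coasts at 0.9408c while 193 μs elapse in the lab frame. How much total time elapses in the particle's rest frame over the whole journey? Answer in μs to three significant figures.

Leg 1: β = 0.9531; γ = 1/√(1 − 0.9531²) = 1/√0.09160 = 3.304; τ_1 = 302/3.304 = 91.40 μs.
Leg 2: γ = 131; τ_2 = 269/131.0 = 2.053 μs.
Leg 3: γ = 1/√(1 − 0.984²) = 1/√0.03174 = 5.613; τ_3 = 188/5.613 = 33.50 μs.
Leg 4: γ = 1/√(1 − 0.9408²) = 1/√0.1149 = 2.950; τ_4 = 193/2.950 = 65.42 μs.
Total: 91.40 + 2.053 + 33.50 + 65.42 μs.

τ = 192 μs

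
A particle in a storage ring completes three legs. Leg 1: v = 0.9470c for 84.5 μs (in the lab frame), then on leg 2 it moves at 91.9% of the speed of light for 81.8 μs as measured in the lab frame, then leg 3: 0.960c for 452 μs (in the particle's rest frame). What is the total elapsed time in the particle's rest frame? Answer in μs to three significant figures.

τ = 511 μs

Leg 1: γ = 1/√(1 − 0.9470²) = 1/√0.1032 = 3.113; τ_1 = 84.5/3.113 = 27.14 μs.
Leg 2: β = 0.919; γ = 1/√(1 − 0.919²) = 1/√0.1554 = 2.536; τ_2 = 81.8/2.536 = 32.25 μs.
Leg 3: 452 μs is already measured in the particle's rest frame.
Total: 27.14 + 32.25 + 452.0 μs.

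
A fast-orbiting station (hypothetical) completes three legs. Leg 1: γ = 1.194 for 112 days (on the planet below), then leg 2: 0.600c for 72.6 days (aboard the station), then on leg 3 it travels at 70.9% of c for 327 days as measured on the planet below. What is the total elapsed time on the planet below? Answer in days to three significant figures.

Leg 1: 112 days is already measured on the planet below.
Leg 2: γ = 1/√(1 − 0.600²) = 5/4 = 1.250; Δt_2 = 1.250 × 72.6 = 90.75 days.
Leg 3: 327 days is already measured on the planet below.
Total: 112.0 + 90.75 + 327.0 days.

Δt = 530 days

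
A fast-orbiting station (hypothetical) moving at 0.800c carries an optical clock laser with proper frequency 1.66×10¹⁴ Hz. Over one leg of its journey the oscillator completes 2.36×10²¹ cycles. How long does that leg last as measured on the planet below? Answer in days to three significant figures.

γ = 1/√(1 − 0.800²) = 5/3 ≈ 1.667
Proper time for N cycles: τ = N/f = 2.36×10²¹/(1.66×10¹⁴) = 1.422×10⁷ s = 164.5 days.
Lab-frame duration Δt = γτ = 1.667 × 164.5 = 274.2 days.

Δt = 274 days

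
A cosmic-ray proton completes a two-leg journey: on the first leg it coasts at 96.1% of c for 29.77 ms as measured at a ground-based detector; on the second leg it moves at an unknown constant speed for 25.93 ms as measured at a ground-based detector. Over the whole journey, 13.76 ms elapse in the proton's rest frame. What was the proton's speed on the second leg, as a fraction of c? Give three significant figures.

β = 0.977

Leg 1: β = 0.961; γ = 1/√(1 − 0.961²) = 1/√0.07648 = 3.616; τ_1 = 29.77/3.616 = 8.233 ms.
Leg 2: speed unknown; τ_2 = 25.93/γ_2.
Total proper time: 8.233 + τ_2 = 13.76, so τ_2 = 13.76 − 8.233 = 5.527 ms.
γ_2 = 25.93/5.527 = 4.691; β = √(1 − 1/γ²) = √0.9546.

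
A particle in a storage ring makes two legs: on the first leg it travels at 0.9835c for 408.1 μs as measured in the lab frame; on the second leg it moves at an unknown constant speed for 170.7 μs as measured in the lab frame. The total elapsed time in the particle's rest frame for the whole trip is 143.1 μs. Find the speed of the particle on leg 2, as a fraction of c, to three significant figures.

β = 0.914

Leg 1: γ = 1/√(1 − 0.9835²) = 1/√0.03273 = 5.528; τ_1 = 408.1/5.528 = 73.83 μs.
Leg 2: speed unknown; τ_2 = 170.7/γ_2.
Total proper time: 73.83 + τ_2 = 143.1, so τ_2 = 143.1 − 73.83 = 69.27 μs.
γ_2 = 170.7/69.27 = 2.464; β = √(1 − 1/γ²) = √0.8353.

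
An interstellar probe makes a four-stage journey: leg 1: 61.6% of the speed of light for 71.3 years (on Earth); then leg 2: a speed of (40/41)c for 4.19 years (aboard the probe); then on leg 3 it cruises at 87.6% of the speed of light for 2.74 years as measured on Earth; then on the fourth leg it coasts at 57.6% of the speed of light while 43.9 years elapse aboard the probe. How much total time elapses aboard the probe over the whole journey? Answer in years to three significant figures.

τ = 106 years

Leg 1: β = 0.616; γ = 1/√(1 − 0.616²) = 1/√0.6205 = 1.269; τ_1 = 71.3/1.269 = 56.17 years.
Leg 2: 4.19 years is already measured aboard the probe.
Leg 3: β = 0.876; γ = 1/√(1 − 0.876²) = 1/√0.2326 = 2.073; τ_3 = 2.74/2.073 = 1.322 years.
Leg 4: 43.9 years is already measured aboard the probe.
Total: 56.17 + 4.190 + 1.322 + 43.90 years.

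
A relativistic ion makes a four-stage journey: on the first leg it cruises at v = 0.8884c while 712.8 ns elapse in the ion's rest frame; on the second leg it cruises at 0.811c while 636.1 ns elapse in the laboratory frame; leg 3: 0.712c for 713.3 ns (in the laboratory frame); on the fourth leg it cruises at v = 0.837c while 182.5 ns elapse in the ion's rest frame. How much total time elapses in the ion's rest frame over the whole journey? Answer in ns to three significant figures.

τ = 1770 ns

Leg 1: 712.8 ns is already measured in the ion's rest frame.
Leg 2: γ = 1/√(1 − 0.811²) = 1/√0.3423 = 1.709; τ_2 = 636.1/1.709 = 372.1 ns.
Leg 3: γ = 1/√(1 − 0.712²) = 1/√0.4931 = 1.424; τ_3 = 713.3/1.424 = 500.9 ns.
Leg 4: 182.5 ns is already measured in the ion's rest frame.
Total: 712.8 + 372.1 + 500.9 + 182.5 ns.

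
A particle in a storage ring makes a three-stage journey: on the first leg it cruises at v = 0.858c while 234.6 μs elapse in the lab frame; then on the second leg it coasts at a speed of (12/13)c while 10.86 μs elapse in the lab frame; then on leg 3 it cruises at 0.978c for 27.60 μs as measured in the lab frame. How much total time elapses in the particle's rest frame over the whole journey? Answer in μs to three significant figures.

Leg 1: γ = 1/√(1 − 0.858²) = 1/√0.2638 = 1.947; τ_1 = 234.6/1.947 = 120.5 μs.
Leg 2: γ = 1/√(1 − (12/13)²) = 13/5 = 2.600; τ_2 = 10.86/2.600 = 4.177 μs.
Leg 3: γ = 1/√(1 − 0.978²) = 1/√0.04352 = 4.794; τ_3 = 27.60/4.794 = 5.757 μs.
Total: 120.5 + 4.177 + 5.757 μs.

τ = 130 μs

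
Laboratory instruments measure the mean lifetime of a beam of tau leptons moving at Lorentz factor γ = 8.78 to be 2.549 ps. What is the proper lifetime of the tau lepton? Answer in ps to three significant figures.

γ = 8.78
The lab-frame lifetime is the dilated interval; the proper lifetime is τ₀ = Δt/γ = 2.549/8.780 ps.

τ₀ = 0.290 ps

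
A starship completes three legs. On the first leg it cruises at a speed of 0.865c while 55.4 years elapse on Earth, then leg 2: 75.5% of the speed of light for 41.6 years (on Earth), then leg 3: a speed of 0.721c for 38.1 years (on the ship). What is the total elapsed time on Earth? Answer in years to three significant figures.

Δt = 152 years

Leg 1: 55.4 years is already measured on Earth.
Leg 2: 41.6 years is already measured on Earth.
Leg 3: γ = 1/√(1 − 0.721²) = 1/√0.4802 = 1.443; Δt_3 = 1.443 × 38.1 = 54.98 years.
Total: 55.40 + 41.60 + 54.98 years.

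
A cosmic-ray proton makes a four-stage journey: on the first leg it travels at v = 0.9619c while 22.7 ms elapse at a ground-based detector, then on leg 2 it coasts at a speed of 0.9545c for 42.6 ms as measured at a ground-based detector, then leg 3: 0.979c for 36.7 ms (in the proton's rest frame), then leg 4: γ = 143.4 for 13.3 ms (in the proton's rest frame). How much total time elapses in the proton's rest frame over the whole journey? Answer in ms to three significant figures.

Leg 1: γ = 1/√(1 − 0.9619²) = 1/√0.07475 = 3.658; τ_1 = 22.7/3.658 = 6.206 ms.
Leg 2: γ = 1/√(1 − 0.9545²) = 1/√0.08893 = 3.353; τ_2 = 42.6/3.353 = 12.70 ms.
Leg 3: 36.7 ms is already measured in the proton's rest frame.
Leg 4: 13.3 ms is already measured in the proton's rest frame.
Total: 6.206 + 12.70 + 36.70 + 13.30 ms.

τ = 68.9 ms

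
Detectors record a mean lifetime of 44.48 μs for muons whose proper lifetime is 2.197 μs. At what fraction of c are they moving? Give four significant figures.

γ = Δt/τ₀ = 44.48/2.197 = 20.25
β = √(1 − 1/γ²) = √(1 − 0.002440) = √0.9976

v = 0.9988c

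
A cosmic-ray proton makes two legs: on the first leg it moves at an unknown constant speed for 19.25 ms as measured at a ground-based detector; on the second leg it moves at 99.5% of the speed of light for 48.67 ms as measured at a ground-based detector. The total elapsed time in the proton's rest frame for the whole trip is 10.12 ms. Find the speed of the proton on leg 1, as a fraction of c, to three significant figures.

β = 0.962

Leg 1: speed unknown; τ_1 = 19.25/γ_1.
Leg 2: β = 0.995; γ = 1/√(1 − 0.995²) = 1/√0.009975 = 10.01; τ_2 = 48.67/10.01 = 4.861 ms.
Total proper time: τ_1 + 4.861 = 10.12, so τ_1 = 10.12 − 4.861 = 5.259 ms.
γ_1 = 19.25/5.259 = 3.660; β = √(1 − 1/γ²) = √0.9254.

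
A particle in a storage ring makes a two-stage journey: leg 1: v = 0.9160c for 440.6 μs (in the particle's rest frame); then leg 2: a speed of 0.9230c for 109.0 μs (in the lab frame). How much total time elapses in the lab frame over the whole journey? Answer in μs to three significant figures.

Δt = 1210 μs

Leg 1: γ = 1/√(1 − 0.9160²) = 1/√0.1609 = 2.493; Δt_1 = 2.493 × 440.6 = 1098 μs.
Leg 2: 109.0 μs is already measured in the lab frame.
Total: 1098 + 109.0 μs.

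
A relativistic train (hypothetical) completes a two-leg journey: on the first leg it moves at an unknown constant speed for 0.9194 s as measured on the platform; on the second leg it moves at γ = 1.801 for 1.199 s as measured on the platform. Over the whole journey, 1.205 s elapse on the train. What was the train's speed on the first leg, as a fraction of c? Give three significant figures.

Leg 1: speed unknown; τ_1 = 0.9194/γ_1.
Leg 2: γ = 1.801; τ_2 = 1.199/1.801 = 0.6657 s.
Total proper time: τ_1 + 0.6657 = 1.205, so τ_1 = 1.205 − 0.6657 = 0.5393 s.
γ_1 = 0.9194/0.5393 = 1.705; β = √(1 − 1/γ²) = √0.6560.

β = 0.810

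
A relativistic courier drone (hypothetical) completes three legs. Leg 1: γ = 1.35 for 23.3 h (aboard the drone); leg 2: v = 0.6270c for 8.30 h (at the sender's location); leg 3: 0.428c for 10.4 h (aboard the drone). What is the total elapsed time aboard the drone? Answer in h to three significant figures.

τ = 40.2 h

Leg 1: 23.3 h is already measured aboard the drone.
Leg 2: γ = 1/√(1 − 0.6270²) = 1/√0.6069 = 1.284; τ_2 = 8.30/1.284 = 6.466 h.
Leg 3: 10.4 h is already measured aboard the drone.
Total: 23.30 + 6.466 + 10.40 h.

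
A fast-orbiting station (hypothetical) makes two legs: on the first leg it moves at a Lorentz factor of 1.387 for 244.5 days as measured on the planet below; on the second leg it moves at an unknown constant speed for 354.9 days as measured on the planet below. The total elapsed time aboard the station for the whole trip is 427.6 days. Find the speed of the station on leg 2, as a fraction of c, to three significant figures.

β = 0.706

Leg 1: γ = 1.387; τ_1 = 244.5/1.387 = 176.3 days.
Leg 2: speed unknown; τ_2 = 354.9/γ_2.
Total proper time: 176.3 + τ_2 = 427.6, so τ_2 = 427.6 − 176.3 = 251.3 days.
γ_2 = 354.9/251.3 = 1.412; β = √(1 − 1/γ²) = √0.4985.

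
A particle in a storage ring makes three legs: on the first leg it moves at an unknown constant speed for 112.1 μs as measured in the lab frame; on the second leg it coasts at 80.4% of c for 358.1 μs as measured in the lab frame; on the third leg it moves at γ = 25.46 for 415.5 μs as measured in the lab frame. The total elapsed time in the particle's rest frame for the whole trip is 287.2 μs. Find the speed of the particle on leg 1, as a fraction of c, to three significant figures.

Leg 1: speed unknown; τ_1 = 112.1/γ_1.
Leg 2: β = 0.804; γ = 1/√(1 − 0.804²) = 1/√0.3536 = 1.682; τ_2 = 358.1/1.682 = 212.9 μs.
Leg 3: γ = 25.46; τ_3 = 415.5/25.46 = 16.32 μs.
Total proper time: τ_1 + 212.9 + 16.32 = 287.2, so τ_1 = 287.2 − 229.3 = 57.94 μs.
γ_1 = 112.1/57.94 = 1.935; β = √(1 − 1/γ²) = √0.7328.

β = 0.856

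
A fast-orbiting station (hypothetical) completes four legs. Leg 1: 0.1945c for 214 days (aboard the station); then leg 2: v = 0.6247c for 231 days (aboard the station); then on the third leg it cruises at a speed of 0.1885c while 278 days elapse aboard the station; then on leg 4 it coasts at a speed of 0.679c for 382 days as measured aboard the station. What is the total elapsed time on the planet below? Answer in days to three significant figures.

Δt = 1320 days

Leg 1: γ = 1/√(1 − 0.1945²) = 1/√0.9622 = 1.019; Δt_1 = 1.019 × 214 = 218.2 days.
Leg 2: γ = 1/√(1 − 0.6247²) = 1/√0.6097 = 1.281; Δt_2 = 1.281 × 231 = 295.8 days.
Leg 3: γ = 1/√(1 − 0.1885²) = 1/√0.9645 = 1.018; Δt_3 = 1.018 × 278 = 283.1 days.
Leg 4: γ = 1/√(1 − 0.679²) = 1/√0.5390 = 1.362; Δt_4 = 1.362 × 382 = 520.3 days.
Total: 218.2 + 295.8 + 283.1 + 520.3 days.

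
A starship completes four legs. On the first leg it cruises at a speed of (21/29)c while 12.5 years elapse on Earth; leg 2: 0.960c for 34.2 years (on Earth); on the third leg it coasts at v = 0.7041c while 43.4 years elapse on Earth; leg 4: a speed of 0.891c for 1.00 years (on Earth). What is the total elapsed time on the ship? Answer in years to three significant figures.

τ = 49.5 years

Leg 1: γ = 1/√(1 − (21/29)²) = 29/20 = 1.450; τ_1 = 12.5/1.450 = 8.621 years.
Leg 2: γ = 1/√(1 − 0.960²) = 25/7 ≈ 3.571; τ_2 = 34.2/3.571 = 9.576 years.
Leg 3: γ = 1/√(1 − 0.7041²) = 1/√0.5042 = 1.408; τ_3 = 43.4/1.408 = 30.82 years.
Leg 4: γ = 1/√(1 − 0.891²) = 1/√0.2061 = 2.203; τ_4 = 1.00/2.203 = 0.4540 years.
Total: 8.621 + 9.576 + 30.82 + 0.4540 years.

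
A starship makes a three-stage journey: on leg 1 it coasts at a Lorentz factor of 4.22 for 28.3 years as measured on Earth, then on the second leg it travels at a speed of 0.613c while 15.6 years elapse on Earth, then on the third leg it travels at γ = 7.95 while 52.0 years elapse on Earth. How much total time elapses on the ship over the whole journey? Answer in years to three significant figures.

Leg 1: γ = 4.22; τ_1 = 28.3/4.220 = 6.706 years.
Leg 2: γ = 1/√(1 − 0.613²) = 1/√0.6242 = 1.266; τ_2 = 15.6/1.266 = 12.33 years.
Leg 3: γ = 7.95; τ_3 = 52.0/7.950 = 6.541 years.
Total: 6.706 + 12.33 + 6.541 years.

τ = 25.6 years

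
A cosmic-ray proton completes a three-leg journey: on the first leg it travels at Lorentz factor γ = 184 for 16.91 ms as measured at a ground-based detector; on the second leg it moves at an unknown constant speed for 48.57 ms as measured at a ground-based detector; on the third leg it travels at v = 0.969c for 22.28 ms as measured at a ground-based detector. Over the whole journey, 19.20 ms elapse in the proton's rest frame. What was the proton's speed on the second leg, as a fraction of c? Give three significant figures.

β = 0.960

Leg 1: γ = 184; τ_1 = 16.91/184.0 = 0.09190 ms.
Leg 2: speed unknown; τ_2 = 48.57/γ_2.
Leg 3: γ = 1/√(1 − 0.969²) = 1/√0.06104 = 4.048; τ_3 = 22.28/4.048 = 5.505 ms.
Total proper time: 0.09190 + τ_2 + 5.505 = 19.20, so τ_2 = 19.20 − 5.596 = 13.60 ms.
γ_2 = 48.57/13.60 = 3.570; β = √(1 − 1/γ²) = √0.9216.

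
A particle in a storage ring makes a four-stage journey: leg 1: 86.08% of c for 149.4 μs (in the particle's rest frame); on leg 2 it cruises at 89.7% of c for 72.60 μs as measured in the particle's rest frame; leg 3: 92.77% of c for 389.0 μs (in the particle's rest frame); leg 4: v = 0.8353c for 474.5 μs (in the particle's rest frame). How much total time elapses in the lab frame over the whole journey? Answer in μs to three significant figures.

Δt = 2360 μs

Leg 1: β = 0.8608; γ = 1/√(1 − 0.8608²) = 1/√0.2590 = 1.965; Δt_1 = 1.965 × 149.4 = 293.5 μs.
Leg 2: β = 0.897; γ = 1/√(1 − 0.897²) = 1/√0.1954 = 2.262; Δt_2 = 2.262 × 72.60 = 164.2 μs.
Leg 3: β = 0.9277; γ = 1/√(1 − 0.9277²) = 1/√0.1394 = 2.679; Δt_3 = 2.679 × 389.0 = 1042 μs.
Leg 4: γ = 1/√(1 − 0.8353²) = 1/√0.3023 = 1.819; Δt_4 = 1.819 × 474.5 = 863.0 μs.
Total: 293.5 + 164.2 + 1042 + 863.0 μs.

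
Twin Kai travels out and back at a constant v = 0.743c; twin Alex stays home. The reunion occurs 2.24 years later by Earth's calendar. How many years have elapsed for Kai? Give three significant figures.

γ = 1/√(1 − 0.743²) = 1/√0.4480 = 1.494
Kai's clock measures proper time along the trip: τ = Δt/γ = 2.24/1.494 years.

τ = 1.50 years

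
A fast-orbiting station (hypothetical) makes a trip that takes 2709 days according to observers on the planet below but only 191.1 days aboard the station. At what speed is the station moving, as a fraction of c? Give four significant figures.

v = 0.9975c

The proper time is measured aboard the station (both events occur at the station's location); Δt is measured on the planet below. γ = Δt/τ = 2709/191.1 = 14.18.
β = √(1 − 1/γ²) = √(1 − 0.004976) = √0.9950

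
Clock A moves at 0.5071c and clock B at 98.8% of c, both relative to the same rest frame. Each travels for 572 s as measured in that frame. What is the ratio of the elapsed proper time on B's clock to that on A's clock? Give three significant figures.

A: γ = 1/√(1 − 0.5071²) = 1/√0.7428 = 1.160. B: β = 0.988; γ = 1/√(1 − 0.988²) = 1/√0.02386 = 6.474.
τ_A/τ_B = γ_B/γ_A = 6.474/1.160 = 5.580, so τ_B/τ_A = 0.1792.

τ_B/τ_A = 0.179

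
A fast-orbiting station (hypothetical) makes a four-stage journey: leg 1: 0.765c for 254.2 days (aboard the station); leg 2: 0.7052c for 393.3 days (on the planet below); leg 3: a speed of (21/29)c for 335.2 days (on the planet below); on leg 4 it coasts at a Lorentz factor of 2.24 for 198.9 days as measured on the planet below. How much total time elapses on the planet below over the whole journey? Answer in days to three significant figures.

Δt = 1320 days

Leg 1: γ = 1/√(1 − 0.765²) = 1/√0.4148 = 1.553; Δt_1 = 1.553 × 254.2 = 394.7 days.
Leg 2: 393.3 days is already measured on the planet below.
Leg 3: 335.2 days is already measured on the planet below.
Leg 4: 198.9 days is already measured on the planet below.
Total: 394.7 + 393.3 + 335.2 + 198.9 days.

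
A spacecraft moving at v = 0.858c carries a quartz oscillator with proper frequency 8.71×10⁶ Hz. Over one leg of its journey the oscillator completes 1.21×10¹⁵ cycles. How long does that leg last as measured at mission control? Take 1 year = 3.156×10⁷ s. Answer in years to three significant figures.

Δt = 8.57 years

γ = 1/√(1 − 0.858²) = 1/√0.2638 = 1.947
Proper time for N cycles: τ = N/f = 1.21×10¹⁵/(8.71×10⁶) = 1.389×10⁸ s = 4.402 years.
Lab-frame duration Δt = γτ = 1.947 × 4.402 = 8.570 years.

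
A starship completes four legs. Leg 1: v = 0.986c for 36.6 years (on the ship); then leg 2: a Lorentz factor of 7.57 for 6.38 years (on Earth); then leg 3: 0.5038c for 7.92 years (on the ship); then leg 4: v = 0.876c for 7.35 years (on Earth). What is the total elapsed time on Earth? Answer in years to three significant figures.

Leg 1: γ = 1/√(1 − 0.986²) = 1/√0.02780 = 5.997; Δt_1 = 5.997 × 36.6 = 219.5 years.
Leg 2: 6.38 years is already measured on Earth.
Leg 3: γ = 1/√(1 − 0.5038²) = 1/√0.7462 = 1.158; Δt_3 = 1.158 × 7.92 = 9.169 years.
Leg 4: 7.35 years is already measured on Earth.
Total: 219.5 + 6.380 + 9.169 + 7.350 years.

Δt = 242 years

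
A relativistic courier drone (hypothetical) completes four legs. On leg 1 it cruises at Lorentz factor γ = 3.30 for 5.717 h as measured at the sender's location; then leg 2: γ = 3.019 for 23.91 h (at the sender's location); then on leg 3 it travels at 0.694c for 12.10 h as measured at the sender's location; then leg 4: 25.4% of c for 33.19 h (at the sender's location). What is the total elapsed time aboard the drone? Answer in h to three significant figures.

Leg 1: γ = 3.30; τ_1 = 5.717/3.300 = 1.732 h.
Leg 2: γ = 3.019; τ_2 = 23.91/3.019 = 7.920 h.
Leg 3: γ = 1/√(1 − 0.694²) = 1/√0.5184 = 1.389; τ_3 = 12.10/1.389 = 8.712 h.
Leg 4: β = 0.254; γ = 1/√(1 − 0.254²) = 1/√0.9355 = 1.034; τ_4 = 33.19/1.034 = 32.10 h.
Total: 1.732 + 7.920 + 8.712 + 32.10 h.

τ = 50.5 h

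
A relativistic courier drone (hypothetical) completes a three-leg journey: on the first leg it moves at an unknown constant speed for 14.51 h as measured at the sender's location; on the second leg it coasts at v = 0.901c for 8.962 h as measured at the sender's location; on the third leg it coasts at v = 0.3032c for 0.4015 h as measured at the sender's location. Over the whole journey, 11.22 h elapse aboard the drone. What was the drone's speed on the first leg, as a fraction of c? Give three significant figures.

β = 0.878

Leg 1: speed unknown; τ_1 = 14.51/γ_1.
Leg 2: γ = 1/√(1 − 0.901²) = 1/√0.1882 = 2.305; τ_2 = 8.962/2.305 = 3.888 h.
Leg 3: γ = 1/√(1 − 0.3032²) = 1/√0.9081 = 1.049; τ_3 = 0.4015/1.049 = 0.3826 h.
Total proper time: τ_1 + 3.888 + 0.3826 = 11.22, so τ_1 = 11.22 − 4.270 = 6.950 h.
γ_1 = 14.51/6.950 = 2.088; β = √(1 − 1/γ²) = √0.7706.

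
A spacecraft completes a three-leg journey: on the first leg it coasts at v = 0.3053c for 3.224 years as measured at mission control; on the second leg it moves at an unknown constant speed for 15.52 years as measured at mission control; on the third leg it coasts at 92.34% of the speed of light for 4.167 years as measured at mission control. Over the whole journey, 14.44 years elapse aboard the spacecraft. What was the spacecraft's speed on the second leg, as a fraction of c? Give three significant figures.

β = 0.777

Leg 1: γ = 1/√(1 − 0.3053²) = 1/√0.9068 = 1.050; τ_1 = 3.224/1.050 = 3.070 years.
Leg 2: speed unknown; τ_2 = 15.52/γ_2.
Leg 3: β = 0.9234; γ = 1/√(1 − 0.9234²) = 1/√0.1473 = 2.605; τ_3 = 4.167/2.605 = 1.599 years.
Total proper time: 3.070 + τ_2 + 1.599 = 14.44, so τ_2 = 14.44 − 4.670 = 9.770 years.
γ_2 = 15.52/9.770 = 1.588; β = √(1 − 1/γ²) = √0.6037.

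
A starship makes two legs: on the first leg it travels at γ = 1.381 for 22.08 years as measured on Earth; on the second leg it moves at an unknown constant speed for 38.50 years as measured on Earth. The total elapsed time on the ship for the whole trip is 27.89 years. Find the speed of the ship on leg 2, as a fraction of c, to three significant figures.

β = 0.951

Leg 1: γ = 1.381; τ_1 = 22.08/1.381 = 15.99 years.
Leg 2: speed unknown; τ_2 = 38.50/γ_2.
Total proper time: 15.99 + τ_2 = 27.89, so τ_2 = 27.89 − 15.99 = 11.90 years.
γ_2 = 38.50/11.90 = 3.235; β = √(1 − 1/γ²) = √0.9044.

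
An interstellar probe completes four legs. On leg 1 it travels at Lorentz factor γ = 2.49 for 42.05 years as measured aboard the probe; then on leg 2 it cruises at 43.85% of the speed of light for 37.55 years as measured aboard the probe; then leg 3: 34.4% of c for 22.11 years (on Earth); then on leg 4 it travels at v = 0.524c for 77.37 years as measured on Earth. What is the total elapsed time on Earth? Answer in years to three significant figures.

Δt = 246 years

Leg 1: γ = 2.49; Δt_1 = 2.490 × 42.05 = 104.7 years.
Leg 2: β = 0.4385; γ = 1/√(1 − 0.4385²) = 1/√0.8077 = 1.113; Δt_2 = 1.113 × 37.55 = 41.78 years.
Leg 3: 22.11 years is already measured on Earth.
Leg 4: 77.37 years is already measured on Earth.
Total: 104.7 + 41.78 + 22.11 + 77.37 years.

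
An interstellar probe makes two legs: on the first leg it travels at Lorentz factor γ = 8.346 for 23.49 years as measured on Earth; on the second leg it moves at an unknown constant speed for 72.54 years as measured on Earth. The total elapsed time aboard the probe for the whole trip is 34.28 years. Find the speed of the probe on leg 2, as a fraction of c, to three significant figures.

Leg 1: γ = 8.346; τ_1 = 23.49/8.346 = 2.815 years.
Leg 2: speed unknown; τ_2 = 72.54/γ_2.
Total proper time: 2.815 + τ_2 = 34.28, so τ_2 = 34.28 − 2.815 = 31.47 years.
γ_2 = 72.54/31.47 = 2.305; β = √(1 − 1/γ²) = √0.8118.

β = 0.901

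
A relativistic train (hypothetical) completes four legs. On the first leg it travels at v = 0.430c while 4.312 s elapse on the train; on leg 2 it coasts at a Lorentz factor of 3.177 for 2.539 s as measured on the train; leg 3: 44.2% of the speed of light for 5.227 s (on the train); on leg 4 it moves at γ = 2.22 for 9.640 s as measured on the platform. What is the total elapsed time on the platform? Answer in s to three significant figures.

Δt = 28.3 s

Leg 1: γ = 1/√(1 − 0.430²) = 1/√0.8151 = 1.108; Δt_1 = 1.108 × 4.312 = 4.776 s.
Leg 2: γ = 3.177; Δt_2 = 3.177 × 2.539 = 8.066 s.
Leg 3: β = 0.442; γ = 1/√(1 − 0.442²) = 1/√0.8046 = 1.115; Δt_3 = 1.115 × 5.227 = 5.827 s.
Leg 4: 9.640 s is already measured on the platform.
Total: 4.776 + 8.066 + 5.827 + 9.640 s.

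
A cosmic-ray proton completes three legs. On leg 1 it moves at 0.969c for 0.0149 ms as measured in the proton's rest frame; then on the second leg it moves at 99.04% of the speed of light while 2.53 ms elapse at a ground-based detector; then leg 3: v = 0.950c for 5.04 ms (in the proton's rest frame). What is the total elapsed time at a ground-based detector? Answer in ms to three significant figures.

Leg 1: γ = 1/√(1 − 0.969²) = 1/√0.06104 = 4.048; Δt_1 = 4.048 × 0.0149 = 0.06031 ms.
Leg 2: 2.53 ms is already measured at a ground-based detector.
Leg 3: γ = 1/√(1 − 0.950²) = 1/√0.09750 = 3.203; Δt_3 = 3.203 × 5.04 = 16.14 ms.
Total: 0.06031 + 2.530 + 16.14 ms.

Δt = 18.7 ms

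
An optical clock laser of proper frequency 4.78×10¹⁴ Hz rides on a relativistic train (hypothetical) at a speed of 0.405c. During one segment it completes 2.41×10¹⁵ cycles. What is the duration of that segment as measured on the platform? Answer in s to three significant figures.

γ = 1/√(1 − 0.405²) = 1/√0.8360 = 1.094
Proper time for N cycles: τ = N/f = 2.41×10¹⁵/(4.78×10¹⁴) = 5.042×10⁰ s = 5.042 s.
Lab-frame duration Δt = γτ = 1.094 × 5.042 = 5.514 s.

Δt = 5.51 s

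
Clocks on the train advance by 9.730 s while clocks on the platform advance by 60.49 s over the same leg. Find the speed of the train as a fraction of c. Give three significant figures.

v = 0.987c

The proper time is measured on the train (both events occur at the train's location); Δt is measured on the platform. γ = Δt/τ = 60.49/9.730 = 6.217.
β = √(1 − 1/γ²) = √(1 − 0.02587) = √0.9741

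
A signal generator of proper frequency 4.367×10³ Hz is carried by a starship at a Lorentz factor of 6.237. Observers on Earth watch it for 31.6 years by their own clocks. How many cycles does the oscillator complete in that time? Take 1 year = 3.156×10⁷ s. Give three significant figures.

γ = 6.237
During 31.6 years of lab time, the oscillator's proper time advances by τ = Δt/γ = 31.6/6.237 = 5.067 years = 1.599×10⁸ s.
N = f × τ = 4.367×10³ × 1.599×10⁸ = 6.983×10¹¹.

N = 6.98×10¹¹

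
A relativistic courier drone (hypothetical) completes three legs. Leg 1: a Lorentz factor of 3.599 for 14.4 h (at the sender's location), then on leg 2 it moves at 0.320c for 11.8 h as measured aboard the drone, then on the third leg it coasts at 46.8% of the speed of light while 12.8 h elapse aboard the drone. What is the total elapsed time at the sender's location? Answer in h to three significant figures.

Leg 1: 14.4 h is already measured at the sender's location.
Leg 2: γ = 1/√(1 − 0.320²) = 1/√0.8976 = 1.056; Δt_2 = 1.056 × 11.8 = 12.45 h.
Leg 3: β = 0.468; γ = 1/√(1 − 0.468²) = 1/√0.7810 = 1.132; Δt_3 = 1.132 × 12.8 = 14.48 h.
Total: 14.40 + 12.45 + 14.48 h.

Δt = 41.3 h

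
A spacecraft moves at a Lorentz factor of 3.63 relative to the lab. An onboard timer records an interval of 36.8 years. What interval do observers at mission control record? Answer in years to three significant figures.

Δt = 134 years

γ = 3.63
The interval measured aboard the spacecraft is the proper time (both events occur at the same place in that frame); the lab-frame interval is Δt = γτ = 3.630 × 36.8 years.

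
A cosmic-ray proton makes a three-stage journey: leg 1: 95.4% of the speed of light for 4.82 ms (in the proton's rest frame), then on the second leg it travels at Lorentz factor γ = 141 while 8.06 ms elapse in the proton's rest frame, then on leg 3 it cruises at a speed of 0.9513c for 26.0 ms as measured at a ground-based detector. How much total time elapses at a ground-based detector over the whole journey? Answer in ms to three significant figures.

Δt = 1180 ms

Leg 1: β = 0.954; γ = 1/√(1 − 0.954²) = 1/√0.08988 = 3.335; Δt_1 = 3.335 × 4.82 = 16.08 ms.
Leg 2: γ = 141; Δt_2 = 141.0 × 8.06 = 1136 ms.
Leg 3: 26.0 ms is already measured at a ground-based detector.
Total: 16.08 + 1136 + 26.00 ms.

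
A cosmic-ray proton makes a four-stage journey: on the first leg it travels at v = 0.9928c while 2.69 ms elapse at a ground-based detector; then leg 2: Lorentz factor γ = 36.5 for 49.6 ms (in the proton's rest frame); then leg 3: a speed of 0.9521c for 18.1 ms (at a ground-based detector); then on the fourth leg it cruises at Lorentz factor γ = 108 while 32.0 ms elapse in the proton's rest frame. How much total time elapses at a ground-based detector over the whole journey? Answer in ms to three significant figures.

Δt = 5290 ms

Leg 1: 2.69 ms is already measured at a ground-based detector.
Leg 2: γ = 36.5; Δt_2 = 36.50 × 49.6 = 1810 ms.
Leg 3: 18.1 ms is already measured at a ground-based detector.
Leg 4: γ = 108; Δt_4 = 108.0 × 32.0 = 3456 ms.
Total: 2.690 + 1810 + 18.10 + 3456 ms.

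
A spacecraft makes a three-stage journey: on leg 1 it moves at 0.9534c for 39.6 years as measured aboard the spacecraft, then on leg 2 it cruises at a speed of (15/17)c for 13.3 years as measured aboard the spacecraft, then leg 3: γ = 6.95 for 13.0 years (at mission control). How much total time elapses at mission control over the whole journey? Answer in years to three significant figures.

Leg 1: γ = 1/√(1 − 0.9534²) = 1/√0.09103 = 3.314; Δt_1 = 3.314 × 39.6 = 131.3 years.
Leg 2: γ = 1/√(1 − (15/17)²) = 17/8 = 2.125; Δt_2 = 2.125 × 13.3 = 28.26 years.
Leg 3: 13.0 years is already measured at mission control.
Total: 131.3 + 28.26 + 13.00 years.

Δt = 173 years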